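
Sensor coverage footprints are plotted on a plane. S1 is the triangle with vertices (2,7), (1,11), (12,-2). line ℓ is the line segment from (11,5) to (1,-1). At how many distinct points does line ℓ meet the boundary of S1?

The segment meets the boundary at (6.933,2.56), (7.735,3.041).

2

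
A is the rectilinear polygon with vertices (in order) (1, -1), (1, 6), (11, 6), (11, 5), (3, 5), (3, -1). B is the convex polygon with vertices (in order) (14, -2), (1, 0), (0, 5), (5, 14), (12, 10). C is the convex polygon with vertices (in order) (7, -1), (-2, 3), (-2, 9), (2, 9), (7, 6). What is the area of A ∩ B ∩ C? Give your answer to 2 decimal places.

13.56

The intersection is the polygon with vertices (7,6), (7,5), (3,5), (3,0.778), (1,1.667), (1,6).
By the shoelace formula its area is 13.56.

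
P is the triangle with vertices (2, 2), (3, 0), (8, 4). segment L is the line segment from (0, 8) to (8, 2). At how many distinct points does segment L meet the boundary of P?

2

The segment meets the boundary at (6.71,2.968), (6.154,3.385).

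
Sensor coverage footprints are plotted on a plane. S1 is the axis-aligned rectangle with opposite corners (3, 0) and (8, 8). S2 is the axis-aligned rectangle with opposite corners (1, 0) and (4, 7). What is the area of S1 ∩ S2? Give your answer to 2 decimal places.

|S1∩S2|: x∈[3,4], y∈[0,7] → 1·7 = 7.

7.00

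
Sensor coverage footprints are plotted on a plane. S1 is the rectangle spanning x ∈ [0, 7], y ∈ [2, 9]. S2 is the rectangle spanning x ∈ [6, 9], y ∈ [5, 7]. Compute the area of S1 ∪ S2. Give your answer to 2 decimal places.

53.00

By inclusion–exclusion:
Individual areas: |S1| = 49, |S2| = 6.
|S1∩S2|: x∈[6,7], y∈[5,7] → 1·2 = 2.
|S1 ∪ S2| = 55 − 2 = 53.00.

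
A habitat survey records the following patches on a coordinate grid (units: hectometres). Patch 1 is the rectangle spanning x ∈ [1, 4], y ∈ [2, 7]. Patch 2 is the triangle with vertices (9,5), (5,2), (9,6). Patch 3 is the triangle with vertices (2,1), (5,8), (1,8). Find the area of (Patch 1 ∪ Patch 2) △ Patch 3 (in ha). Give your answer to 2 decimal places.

|Patch 1 ∪ Patch 2| = 17.
|(Patch 1 ∪ Patch 2) ∩ Patch 3| = 9.619.
|(Patch 1 ∪ Patch 2) △ Patch 3| = 17 + 14 − 19.2381 = 11.76.

11.76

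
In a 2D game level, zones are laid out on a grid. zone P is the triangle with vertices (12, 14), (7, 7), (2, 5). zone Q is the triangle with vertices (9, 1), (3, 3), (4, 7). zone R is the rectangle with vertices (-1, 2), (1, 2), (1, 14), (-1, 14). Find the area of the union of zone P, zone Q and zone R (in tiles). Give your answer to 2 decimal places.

By inclusion–exclusion:
Individual areas: |zone P| = 12.5, |zone Q| = 13, |zone R| = 24.
|zone P∩zone Q| = 0.634.
|zone P∩zone R| = 0.
|zone Q∩zone R| = 0.
|zone P∩zone Q∩zone R| = 0.
|zone P ∪ zone Q ∪ zone R| = 49.5 − 0.634 + 0 = 48.87.

48.87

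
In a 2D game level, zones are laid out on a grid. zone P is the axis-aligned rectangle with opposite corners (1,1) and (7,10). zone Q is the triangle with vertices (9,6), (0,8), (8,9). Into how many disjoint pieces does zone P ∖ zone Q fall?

zone P ∖ zone Q splits into 2 disjoint pieces (area 36.6667, area 9).

2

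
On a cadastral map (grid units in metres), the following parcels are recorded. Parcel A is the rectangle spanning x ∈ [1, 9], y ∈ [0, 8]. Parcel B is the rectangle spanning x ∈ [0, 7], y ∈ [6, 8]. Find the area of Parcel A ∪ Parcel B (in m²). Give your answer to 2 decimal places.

66.00

By inclusion–exclusion:
Individual areas: |Parcel A| = 64, |Parcel B| = 14.
|Parcel A∩Parcel B|: x∈[1,7], y∈[6,8] → 6·2 = 12.
|Parcel A ∪ Parcel B| = 78 − 12 = 66.00.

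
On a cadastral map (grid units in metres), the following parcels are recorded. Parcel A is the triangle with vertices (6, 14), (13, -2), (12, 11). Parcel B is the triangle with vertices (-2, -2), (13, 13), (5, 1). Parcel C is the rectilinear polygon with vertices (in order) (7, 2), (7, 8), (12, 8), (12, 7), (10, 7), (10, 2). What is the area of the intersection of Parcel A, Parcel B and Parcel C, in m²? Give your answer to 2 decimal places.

0.49

The intersection is the polygon with vertices (9.038,7.057), (8.625,8), (9.667,8).
By the shoelace formula its area is 0.49.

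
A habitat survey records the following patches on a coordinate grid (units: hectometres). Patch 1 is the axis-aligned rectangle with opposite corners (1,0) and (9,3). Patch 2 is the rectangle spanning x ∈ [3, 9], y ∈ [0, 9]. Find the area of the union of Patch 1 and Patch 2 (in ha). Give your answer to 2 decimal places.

By inclusion–exclusion:
Individual areas: |Patch 1| = 24, |Patch 2| = 54.
|Patch 1∩Patch 2|: x∈[3,9], y∈[0,3] → 6·3 = 18.
|Patch 1 ∪ Patch 2| = 78 − 18 = 60.00.

60.00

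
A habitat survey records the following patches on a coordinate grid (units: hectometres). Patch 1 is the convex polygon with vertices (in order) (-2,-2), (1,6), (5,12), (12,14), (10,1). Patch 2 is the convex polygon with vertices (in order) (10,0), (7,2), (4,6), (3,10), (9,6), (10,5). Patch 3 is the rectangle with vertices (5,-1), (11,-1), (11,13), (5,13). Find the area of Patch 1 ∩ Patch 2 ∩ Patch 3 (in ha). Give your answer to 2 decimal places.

The intersection is the polygon with vertices (9,6), (10,5), (10,1), (8.909,0.727), (7,2), (5,4.667), (5,8.667).
By the shoelace formula its area is 24.62.

24.62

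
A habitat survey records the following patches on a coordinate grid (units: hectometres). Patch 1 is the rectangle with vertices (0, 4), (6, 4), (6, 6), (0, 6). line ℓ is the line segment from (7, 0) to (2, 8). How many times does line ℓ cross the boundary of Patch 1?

2

The segment meets the boundary at (3.25,6), (4.5,4).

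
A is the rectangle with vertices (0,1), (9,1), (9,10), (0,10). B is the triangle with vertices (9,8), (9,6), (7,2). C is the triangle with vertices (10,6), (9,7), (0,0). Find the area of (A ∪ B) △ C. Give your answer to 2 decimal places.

74.98

|A ∪ B| = 81.
|(A ∪ B) ∩ C| = 7.0095.
|(A ∪ B) △ C| = 81 + 8 − 14.019 = 74.98.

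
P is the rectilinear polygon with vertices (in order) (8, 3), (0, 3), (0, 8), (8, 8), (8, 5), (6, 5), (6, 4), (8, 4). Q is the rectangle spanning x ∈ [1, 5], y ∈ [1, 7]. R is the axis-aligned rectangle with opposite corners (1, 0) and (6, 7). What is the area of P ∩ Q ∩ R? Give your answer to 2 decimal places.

The intersection is the polygon with vertices (1,7), (5,7), (5,3), (1,3).
By the shoelace formula its area is 16.00.

16.00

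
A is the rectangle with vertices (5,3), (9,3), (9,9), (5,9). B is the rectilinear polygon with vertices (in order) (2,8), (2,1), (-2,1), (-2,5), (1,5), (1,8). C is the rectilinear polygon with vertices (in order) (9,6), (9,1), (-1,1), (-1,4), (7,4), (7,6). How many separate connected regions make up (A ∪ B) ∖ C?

(A ∪ B) ∖ C splits into 2 disjoint pieces (area 16, area 10).

2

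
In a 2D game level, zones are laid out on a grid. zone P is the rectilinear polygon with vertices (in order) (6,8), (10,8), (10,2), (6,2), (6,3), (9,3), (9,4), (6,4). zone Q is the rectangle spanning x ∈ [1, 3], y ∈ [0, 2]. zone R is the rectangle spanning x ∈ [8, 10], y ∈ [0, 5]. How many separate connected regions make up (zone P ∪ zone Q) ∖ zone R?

3

(zone P ∪ zone Q) ∖ zone R splits into 3 disjoint pieces (area 14, area 2, area 4).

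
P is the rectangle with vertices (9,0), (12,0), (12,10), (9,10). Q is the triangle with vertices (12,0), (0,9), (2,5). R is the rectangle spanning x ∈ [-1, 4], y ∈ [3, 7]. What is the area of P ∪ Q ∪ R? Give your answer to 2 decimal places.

58.54

By inclusion–exclusion:
Individual areas: |P| = 30, |Q| = 15, |R| = 20.
|P∩Q| = 1.125.
|P∩R| = 0 (no overlap).
|Q∩R| = 5.3333.
|P∩Q∩R| = 0.
|P ∪ Q ∪ R| = 65 − 6.4583 + 0 = 58.54.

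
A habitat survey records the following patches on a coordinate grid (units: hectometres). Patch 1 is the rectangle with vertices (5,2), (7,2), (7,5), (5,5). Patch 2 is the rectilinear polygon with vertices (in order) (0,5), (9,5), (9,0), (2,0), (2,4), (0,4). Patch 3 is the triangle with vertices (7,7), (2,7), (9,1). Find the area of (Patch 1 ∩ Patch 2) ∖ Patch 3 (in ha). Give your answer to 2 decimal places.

|Patch 1 ∩ Patch 2| = 6.
|(Patch 1 ∩ Patch 2) ∩ Patch 3| = 2.8571.
|(Patch 1 ∩ Patch 2) ∖ Patch 3| = 6 − 2.8571 = 3.14.

3.14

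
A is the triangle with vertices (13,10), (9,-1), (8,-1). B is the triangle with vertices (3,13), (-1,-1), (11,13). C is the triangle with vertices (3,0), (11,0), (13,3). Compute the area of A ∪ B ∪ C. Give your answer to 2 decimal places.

71.85

By inclusion–exclusion:
Individual areas: |A| = 5.5, |B| = 56, |C| = 12.
|A∩B| = 0.
|A∩C| = 1.6507.
|B∩C| = 0.
|A∩B∩C| = 0.
|A ∪ B ∪ C| = 73.5 − 1.6507 + 0 = 71.85.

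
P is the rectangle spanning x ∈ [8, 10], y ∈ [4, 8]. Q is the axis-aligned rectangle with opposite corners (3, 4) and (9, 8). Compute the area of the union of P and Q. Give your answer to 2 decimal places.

28.00

By inclusion–exclusion:
Individual areas: |P| = 8, |Q| = 24.
|P∩Q|: x∈[8,9], y∈[4,8] → 1·4 = 4.
|P ∪ Q| = 32 − 4 = 28.00.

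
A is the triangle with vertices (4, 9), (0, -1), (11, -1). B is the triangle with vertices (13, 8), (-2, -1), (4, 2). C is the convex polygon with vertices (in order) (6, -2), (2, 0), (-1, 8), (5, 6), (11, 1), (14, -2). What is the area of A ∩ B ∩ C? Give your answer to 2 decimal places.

2.68

The intersection is the polygon with vertices (6.954,4.372), (7.222,4.148), (4,2), (1.684,0.842), (1.571,1.143).
By the shoelace formula its area is 2.68.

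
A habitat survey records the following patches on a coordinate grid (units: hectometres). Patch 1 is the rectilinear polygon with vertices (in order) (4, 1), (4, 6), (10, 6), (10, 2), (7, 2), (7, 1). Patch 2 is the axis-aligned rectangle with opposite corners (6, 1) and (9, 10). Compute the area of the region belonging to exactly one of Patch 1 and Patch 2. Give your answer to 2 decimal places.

28.00

|Patch 1| = 27, |Patch 2| = 27, |Patch 1∩Patch 2| = 13.
|Patch 1 △ Patch 2| = |Patch 1| + |Patch 2| − 2·|Patch 1∩Patch 2| = 27 + 27 − 26 = 28.00.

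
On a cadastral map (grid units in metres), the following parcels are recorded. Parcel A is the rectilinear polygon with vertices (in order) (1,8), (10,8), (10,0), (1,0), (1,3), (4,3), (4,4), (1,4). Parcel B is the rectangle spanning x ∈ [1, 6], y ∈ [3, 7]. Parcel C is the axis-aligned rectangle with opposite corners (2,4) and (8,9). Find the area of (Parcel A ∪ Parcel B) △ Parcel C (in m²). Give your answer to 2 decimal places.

54.00

|Parcel A ∪ Parcel B| = 72.
|(Parcel A ∪ Parcel B) ∩ Parcel C| = 24.
|(Parcel A ∪ Parcel B) △ Parcel C| = 72 + 30 − 48 = 54.00.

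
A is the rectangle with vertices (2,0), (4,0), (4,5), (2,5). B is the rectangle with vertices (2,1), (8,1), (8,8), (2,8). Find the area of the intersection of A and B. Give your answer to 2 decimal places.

|A∩B|: x∈[2,4], y∈[1,5] → 2·4 = 8.

8.00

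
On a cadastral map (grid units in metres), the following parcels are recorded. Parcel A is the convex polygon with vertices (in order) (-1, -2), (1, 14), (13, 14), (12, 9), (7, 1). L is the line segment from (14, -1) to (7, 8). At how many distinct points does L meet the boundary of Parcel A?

The segment meets the boundary at (9.426,4.881).

1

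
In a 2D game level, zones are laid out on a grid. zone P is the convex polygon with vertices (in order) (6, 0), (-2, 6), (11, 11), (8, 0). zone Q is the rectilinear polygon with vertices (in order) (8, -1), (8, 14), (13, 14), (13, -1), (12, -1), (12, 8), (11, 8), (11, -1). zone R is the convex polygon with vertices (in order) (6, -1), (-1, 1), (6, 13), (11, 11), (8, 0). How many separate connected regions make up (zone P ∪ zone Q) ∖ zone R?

(zone P ∪ zone Q) ∖ zone R splits into 2 disjoint pieces (area 7.8052, area 47.7).

2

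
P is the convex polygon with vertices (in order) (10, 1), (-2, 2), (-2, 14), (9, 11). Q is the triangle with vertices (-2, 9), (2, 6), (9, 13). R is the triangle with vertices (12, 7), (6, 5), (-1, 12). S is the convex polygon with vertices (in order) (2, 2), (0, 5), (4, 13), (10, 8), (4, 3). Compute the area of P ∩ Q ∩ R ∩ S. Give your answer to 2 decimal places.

The intersection is the polygon with vertices (2,9), (2.774,10.548), (5.5,9.5), (3.5,7.5).
By the shoelace formula its area is 5.52.

5.52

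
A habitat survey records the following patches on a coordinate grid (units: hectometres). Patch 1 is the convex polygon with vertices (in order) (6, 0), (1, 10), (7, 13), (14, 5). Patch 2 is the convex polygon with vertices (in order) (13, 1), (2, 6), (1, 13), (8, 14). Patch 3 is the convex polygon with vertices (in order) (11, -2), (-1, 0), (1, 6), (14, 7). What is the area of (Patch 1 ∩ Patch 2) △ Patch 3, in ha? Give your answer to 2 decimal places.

|Patch 1 ∩ Patch 2| = 64.7492.
|(Patch 1 ∩ Patch 2) ∩ Patch 3| = 22.5337.
|(Patch 1 ∩ Patch 2) △ Patch 3| = 64.7492 + 95 − 45.0674 = 114.68.

114.68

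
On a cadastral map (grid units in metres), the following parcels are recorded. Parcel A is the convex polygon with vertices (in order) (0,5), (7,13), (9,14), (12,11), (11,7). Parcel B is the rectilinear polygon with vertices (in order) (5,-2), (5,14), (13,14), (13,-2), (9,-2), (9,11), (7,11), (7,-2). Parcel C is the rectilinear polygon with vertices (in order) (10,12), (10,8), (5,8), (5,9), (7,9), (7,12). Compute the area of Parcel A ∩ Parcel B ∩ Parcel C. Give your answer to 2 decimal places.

8.00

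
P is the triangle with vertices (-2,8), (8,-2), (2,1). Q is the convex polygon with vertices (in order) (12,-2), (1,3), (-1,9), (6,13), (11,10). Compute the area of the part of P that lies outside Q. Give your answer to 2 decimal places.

|P| = 15, |P∩Q| = 4.6667.
|P ∖ Q| = |P| − |P∩Q| = 15 − 4.6667 = 10.33.

10.33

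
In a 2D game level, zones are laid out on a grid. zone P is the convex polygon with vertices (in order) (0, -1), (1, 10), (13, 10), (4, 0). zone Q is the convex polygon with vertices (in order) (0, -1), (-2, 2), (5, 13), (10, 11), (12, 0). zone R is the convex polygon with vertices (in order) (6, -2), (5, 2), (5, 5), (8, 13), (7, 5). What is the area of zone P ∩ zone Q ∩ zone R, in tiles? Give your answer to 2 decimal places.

The intersection is the polygon with vertices (7.625,10), (7,5), (6.717,3.019), (5.174,1.304), (5,2), (5,5), (6.875,10).
By the shoelace formula its area is 12.12.

12.12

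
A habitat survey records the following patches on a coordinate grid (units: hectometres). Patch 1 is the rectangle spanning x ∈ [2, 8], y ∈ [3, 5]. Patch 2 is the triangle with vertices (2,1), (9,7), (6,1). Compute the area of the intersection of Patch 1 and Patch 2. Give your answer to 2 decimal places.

The intersection is the polygon with vertices (8,5), (7,3), (4.333,3), (6.667,5).
By the shoelace formula its area is 4.00.

4.00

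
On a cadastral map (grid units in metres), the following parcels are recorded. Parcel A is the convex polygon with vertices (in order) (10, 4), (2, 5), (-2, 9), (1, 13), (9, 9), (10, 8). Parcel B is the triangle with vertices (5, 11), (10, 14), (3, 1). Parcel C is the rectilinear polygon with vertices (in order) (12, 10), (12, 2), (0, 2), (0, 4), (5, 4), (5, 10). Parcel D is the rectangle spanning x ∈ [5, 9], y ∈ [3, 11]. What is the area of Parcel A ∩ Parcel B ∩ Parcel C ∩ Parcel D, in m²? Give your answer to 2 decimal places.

7.38

The intersection is the polygon with vertices (5,4.714), (5,10), (7,10), (7.667,9.667).
By the shoelace formula its area is 7.38.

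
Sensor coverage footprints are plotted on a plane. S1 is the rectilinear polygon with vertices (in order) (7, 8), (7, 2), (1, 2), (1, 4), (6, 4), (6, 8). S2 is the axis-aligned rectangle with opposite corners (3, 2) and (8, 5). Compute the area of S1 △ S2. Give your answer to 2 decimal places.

|S1| = 16, |S2| = 15, |S1∩S2| = 9.
|S1 △ S2| = |S1| + |S2| − 2·|S1∩S2| = 16 + 15 − 18 = 13.00.

13.00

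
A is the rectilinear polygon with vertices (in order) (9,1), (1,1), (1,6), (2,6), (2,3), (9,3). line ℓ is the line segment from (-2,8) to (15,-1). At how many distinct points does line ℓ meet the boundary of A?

4

The segment meets the boundary at (9,2.176), (7.444,3), (2,5.882), (1.778,6).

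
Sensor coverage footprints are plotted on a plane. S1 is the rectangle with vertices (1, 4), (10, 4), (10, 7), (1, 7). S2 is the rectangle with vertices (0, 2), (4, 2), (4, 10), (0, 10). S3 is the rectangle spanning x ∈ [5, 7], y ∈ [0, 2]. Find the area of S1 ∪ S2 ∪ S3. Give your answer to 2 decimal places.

By inclusion–exclusion:
Individual areas: |S1| = 27, |S2| = 32, |S3| = 4.
|S1∩S2|: x∈[1,4], y∈[4,7] → 3·3 = 9.
|S1∩S3| = 0 (no overlap).
|S2∩S3| = 0 (no overlap).
|S1∩S2∩S3| = 0.
|S1 ∪ S2 ∪ S3| = 63 − 9 + 0 = 54.00.

54.00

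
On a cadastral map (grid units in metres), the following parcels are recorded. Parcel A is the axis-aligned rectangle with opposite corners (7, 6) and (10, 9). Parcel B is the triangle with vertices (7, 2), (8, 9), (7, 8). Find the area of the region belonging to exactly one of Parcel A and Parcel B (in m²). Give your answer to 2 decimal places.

8.29

|Parcel A| = 9, |Parcel B| = 3, |Parcel A∩Parcel B| = 1.8571.
|Parcel A △ Parcel B| = |Parcel A| + |Parcel B| − 2·|Parcel A∩Parcel B| = 9 + 3 − 3.7143 = 8.29.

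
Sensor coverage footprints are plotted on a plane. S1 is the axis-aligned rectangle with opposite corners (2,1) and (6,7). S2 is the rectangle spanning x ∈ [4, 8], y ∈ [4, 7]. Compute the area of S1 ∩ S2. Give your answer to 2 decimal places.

6.00

|S1∩S2|: x∈[4,6], y∈[4,7] → 2·3 = 6.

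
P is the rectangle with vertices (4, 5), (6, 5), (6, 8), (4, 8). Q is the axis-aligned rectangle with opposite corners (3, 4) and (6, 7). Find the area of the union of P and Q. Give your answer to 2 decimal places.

By inclusion–exclusion:
Individual areas: |P| = 6, |Q| = 9.
|P∩Q|: x∈[4,6], y∈[5,7] → 2·2 = 4.
|P ∪ Q| = 15 − 4 = 11.00.

11.00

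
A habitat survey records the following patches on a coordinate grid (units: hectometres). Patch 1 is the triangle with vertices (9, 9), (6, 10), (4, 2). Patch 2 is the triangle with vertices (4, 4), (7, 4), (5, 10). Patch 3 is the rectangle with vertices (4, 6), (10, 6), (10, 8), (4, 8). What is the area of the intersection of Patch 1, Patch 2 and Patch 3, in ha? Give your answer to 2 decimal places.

1.50

The intersection is the polygon with vertices (6.333,6), (5,6), (5.5,8), (5.667,8).
By the shoelace formula its area is 1.50.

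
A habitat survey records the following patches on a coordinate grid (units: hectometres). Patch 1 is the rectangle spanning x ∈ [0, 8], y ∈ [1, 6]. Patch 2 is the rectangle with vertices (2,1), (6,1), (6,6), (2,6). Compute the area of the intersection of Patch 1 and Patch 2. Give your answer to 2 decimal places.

20.00

|Patch 1∩Patch 2|: x∈[2,6], y∈[1,6] → 4·5 = 20.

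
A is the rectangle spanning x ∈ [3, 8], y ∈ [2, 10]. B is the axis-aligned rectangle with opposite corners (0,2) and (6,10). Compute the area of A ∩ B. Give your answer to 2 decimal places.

24.00

|A∩B|: x∈[3,6], y∈[2,10] → 3·8 = 24.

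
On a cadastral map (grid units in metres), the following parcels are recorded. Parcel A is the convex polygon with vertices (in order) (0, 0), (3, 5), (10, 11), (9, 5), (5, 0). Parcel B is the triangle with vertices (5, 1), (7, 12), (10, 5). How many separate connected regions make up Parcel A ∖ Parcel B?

2

Parcel A ∖ Parcel B splits into 2 disjoint pieces (area 23.8419, area 3.4818).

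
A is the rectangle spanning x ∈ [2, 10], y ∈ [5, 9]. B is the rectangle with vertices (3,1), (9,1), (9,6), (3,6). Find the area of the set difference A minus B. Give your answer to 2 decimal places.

26.00

|A∩B|: x∈[3,9], y∈[5,6] → 6·1 = 6.
|A| = 32.
|A ∖ B| = |A| − |A∩B| = 32 − 6 = 26.00.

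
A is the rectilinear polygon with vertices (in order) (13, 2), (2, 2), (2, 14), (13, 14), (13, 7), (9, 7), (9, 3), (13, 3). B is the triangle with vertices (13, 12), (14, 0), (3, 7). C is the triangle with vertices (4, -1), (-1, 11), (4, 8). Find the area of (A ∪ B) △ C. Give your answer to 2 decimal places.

136.57

|A ∪ B| = 139.1169.
|(A ∪ B) ∩ C| = 12.525.
|(A ∪ B) △ C| = 139.1169 + 22.5 − 25.05 = 136.57.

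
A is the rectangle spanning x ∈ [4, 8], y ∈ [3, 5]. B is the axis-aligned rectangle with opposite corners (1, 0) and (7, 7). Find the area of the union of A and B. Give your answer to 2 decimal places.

44.00

By inclusion–exclusion:
Individual areas: |A| = 8, |B| = 42.
|A∩B|: x∈[4,7], y∈[3,5] → 3·2 = 6.
|A ∪ B| = 50 − 6 = 44.00.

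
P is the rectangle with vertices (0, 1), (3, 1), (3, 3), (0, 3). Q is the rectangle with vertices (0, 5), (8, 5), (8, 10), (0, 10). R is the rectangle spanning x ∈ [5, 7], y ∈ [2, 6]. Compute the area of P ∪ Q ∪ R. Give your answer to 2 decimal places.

By inclusion–exclusion:
Individual areas: |P| = 6, |Q| = 40, |R| = 8.
|P∩Q| = 0 (no overlap).
|P∩R| = 0 (no overlap).
|Q∩R|: x∈[5,7], y∈[5,6] → 2·1 = 2.
|P∩Q∩R| = 0.
|P ∪ Q ∪ R| = 54 − 2 + 0 = 52.00.

52.00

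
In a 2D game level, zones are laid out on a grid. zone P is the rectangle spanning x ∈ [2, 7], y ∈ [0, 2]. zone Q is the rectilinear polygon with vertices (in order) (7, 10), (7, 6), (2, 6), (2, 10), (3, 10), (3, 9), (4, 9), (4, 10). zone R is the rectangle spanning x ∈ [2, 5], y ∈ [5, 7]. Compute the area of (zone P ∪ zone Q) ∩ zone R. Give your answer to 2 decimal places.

The region (zone P ∪ zone Q) ∩ zone R is the polygon with vertices (2,6), (2,7), (5,7), (5,6).
By the shoelace formula its area is 3.00.

3.00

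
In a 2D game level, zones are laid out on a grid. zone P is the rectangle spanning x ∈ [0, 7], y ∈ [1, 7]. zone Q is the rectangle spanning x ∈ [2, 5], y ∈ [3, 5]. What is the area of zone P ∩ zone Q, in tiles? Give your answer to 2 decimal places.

6.00

|zone P∩zone Q|: x∈[2,5], y∈[3,5] → 3·2 = 6.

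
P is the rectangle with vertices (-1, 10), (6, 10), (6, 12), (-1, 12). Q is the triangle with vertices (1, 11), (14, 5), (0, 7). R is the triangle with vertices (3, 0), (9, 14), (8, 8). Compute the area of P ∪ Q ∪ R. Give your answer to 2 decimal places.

By inclusion–exclusion:
Individual areas: |P| = 14, |Q| = 29, |R| = 11.
|P∩Q| = 1.2083.
|P∩R| = 0.
|Q∩R| = 2.7931.
|P∩Q∩R| = 0.
|P ∪ Q ∪ R| = 54 − 4.0015 + 0 = 50.00.

50.00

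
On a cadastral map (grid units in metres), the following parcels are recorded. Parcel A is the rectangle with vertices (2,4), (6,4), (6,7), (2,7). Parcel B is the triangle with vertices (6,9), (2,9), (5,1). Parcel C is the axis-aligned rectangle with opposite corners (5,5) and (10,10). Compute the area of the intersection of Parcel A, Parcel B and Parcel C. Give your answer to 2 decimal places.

The intersection is the polygon with vertices (5.5,5), (5,5), (5,7), (5.75,7).
By the shoelace formula its area is 1.25.

1.25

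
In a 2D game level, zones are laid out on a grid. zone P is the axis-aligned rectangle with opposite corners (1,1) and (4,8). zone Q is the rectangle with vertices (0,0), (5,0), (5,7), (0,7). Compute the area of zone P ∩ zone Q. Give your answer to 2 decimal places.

18.00

|zone P∩zone Q|: x∈[1,4], y∈[1,7] → 3·6 = 18.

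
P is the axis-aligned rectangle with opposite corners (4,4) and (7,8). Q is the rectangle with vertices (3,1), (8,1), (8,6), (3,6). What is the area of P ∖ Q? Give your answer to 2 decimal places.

6.00

|P∩Q|: x∈[4,7], y∈[4,6] → 3·2 = 6.
|P| = 12.
|P ∖ Q| = |P| − |P∩Q| = 12 − 6 = 6.00.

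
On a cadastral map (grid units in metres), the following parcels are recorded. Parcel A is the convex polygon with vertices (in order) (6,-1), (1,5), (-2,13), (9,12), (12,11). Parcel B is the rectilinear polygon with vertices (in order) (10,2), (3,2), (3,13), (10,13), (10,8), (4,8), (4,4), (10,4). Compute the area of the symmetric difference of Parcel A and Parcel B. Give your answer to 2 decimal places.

71.36

|Parcel A| = 105, |Parcel B| = 53, |Parcel A∩Parcel B| = 43.3197.
|Parcel A △ Parcel B| = |Parcel A| + |Parcel B| − 2·|Parcel A∩Parcel B| = 105 + 53 − 86.6394 = 71.36.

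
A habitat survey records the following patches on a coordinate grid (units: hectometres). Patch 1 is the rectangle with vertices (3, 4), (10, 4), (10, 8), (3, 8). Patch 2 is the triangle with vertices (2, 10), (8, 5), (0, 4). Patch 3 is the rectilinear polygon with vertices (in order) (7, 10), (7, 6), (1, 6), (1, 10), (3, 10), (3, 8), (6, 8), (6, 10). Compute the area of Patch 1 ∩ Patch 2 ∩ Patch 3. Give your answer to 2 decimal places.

5.20

The intersection is the polygon with vertices (4.4,8), (6.8,6), (3,6), (3,8).
By the shoelace formula its area is 5.20.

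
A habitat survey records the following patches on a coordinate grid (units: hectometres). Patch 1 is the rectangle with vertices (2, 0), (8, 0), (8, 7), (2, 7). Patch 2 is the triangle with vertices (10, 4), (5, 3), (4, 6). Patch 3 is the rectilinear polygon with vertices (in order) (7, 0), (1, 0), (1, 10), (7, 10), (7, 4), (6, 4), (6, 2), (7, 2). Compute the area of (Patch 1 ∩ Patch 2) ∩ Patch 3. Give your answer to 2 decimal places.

4.90

The region (Patch 1 ∩ Patch 2) ∩ Patch 3 is the polygon with vertices (5,3), (4,6), (7,5), (7,4), (6,4), (6,3.2).
By the shoelace formula its area is 4.90.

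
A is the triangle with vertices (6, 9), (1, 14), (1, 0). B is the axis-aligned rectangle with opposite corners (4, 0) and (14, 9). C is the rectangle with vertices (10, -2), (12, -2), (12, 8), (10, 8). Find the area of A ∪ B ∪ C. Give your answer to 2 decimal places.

125.40

By inclusion–exclusion:
Individual areas: |A| = 35, |B| = 90, |C| = 20.
|A∩B| = 3.6.
|A∩C| = 0.
|B∩C|: x∈[10,12], y∈[0,8] → 2·8 = 16.
|A∩B∩C| = 0.
|A ∪ B ∪ C| = 145 − 19.6 + 0 = 125.40.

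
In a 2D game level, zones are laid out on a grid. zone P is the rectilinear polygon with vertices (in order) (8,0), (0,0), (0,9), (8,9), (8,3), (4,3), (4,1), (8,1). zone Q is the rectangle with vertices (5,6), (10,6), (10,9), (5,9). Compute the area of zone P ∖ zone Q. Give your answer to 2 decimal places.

55.00

|zone P| = 64, |zone P∩zone Q| = 9.
|zone P ∖ zone Q| = |zone P| − |zone P∩zone Q| = 64 − 9 = 55.00.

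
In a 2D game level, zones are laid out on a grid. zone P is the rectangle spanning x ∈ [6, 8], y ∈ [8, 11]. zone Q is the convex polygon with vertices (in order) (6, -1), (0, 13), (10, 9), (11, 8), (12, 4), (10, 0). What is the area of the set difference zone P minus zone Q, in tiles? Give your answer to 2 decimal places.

1.60

|zone P| = 6, |zone P∩zone Q| = 4.4.
|zone P ∖ zone Q| = |zone P| − |zone P∩zone Q| = 6 − 4.4 = 1.60.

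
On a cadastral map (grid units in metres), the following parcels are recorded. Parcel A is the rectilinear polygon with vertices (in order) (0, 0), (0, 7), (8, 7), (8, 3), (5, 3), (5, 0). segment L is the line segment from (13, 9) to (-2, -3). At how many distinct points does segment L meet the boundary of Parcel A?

The segment meets the boundary at (1.75,0), (5,2.6), (5.5,3), (8,5).

4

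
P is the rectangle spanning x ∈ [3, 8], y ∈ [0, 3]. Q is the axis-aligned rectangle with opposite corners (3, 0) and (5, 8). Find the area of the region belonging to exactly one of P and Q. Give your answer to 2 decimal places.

19.00

|P∩Q|: x∈[3,5], y∈[0,3] → 2·3 = 6.
|P △ Q| = |P| + |Q| − 2·|P∩Q| = 15 + 16 − 12 = 19.00.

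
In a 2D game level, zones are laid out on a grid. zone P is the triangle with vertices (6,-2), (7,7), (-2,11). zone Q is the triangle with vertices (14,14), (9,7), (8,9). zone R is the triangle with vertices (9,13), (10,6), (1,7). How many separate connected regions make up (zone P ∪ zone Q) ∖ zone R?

(zone P ∪ zone Q) ∖ zone R splits into 2 disjoint pieces (area 35.5011, area 5.5805).

2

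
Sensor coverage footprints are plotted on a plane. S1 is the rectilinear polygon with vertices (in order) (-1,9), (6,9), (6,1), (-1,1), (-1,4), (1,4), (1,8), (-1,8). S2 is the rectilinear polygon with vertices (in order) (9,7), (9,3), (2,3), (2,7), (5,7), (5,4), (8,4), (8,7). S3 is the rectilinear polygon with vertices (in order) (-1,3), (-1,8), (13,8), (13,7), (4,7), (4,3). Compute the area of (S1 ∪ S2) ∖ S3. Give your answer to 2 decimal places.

|S1 ∪ S2| = 54.
|(S1 ∪ S2) ∩ S3| = 19.
|(S1 ∪ S2) ∖ S3| = 54 − 19 = 35.00.

35.00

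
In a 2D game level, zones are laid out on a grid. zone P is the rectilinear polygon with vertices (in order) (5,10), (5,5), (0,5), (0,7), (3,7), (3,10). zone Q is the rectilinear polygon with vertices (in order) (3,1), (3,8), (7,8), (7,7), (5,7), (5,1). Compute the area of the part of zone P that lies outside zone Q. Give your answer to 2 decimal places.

|zone P| = 16, |zone P∩zone Q| = 6.
|zone P ∖ zone Q| = |zone P| − |zone P∩zone Q| = 16 − 6 = 10.00.

10.00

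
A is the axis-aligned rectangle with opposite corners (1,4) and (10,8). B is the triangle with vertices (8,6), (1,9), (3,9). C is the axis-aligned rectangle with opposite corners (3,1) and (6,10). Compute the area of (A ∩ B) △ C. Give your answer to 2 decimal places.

|A ∩ B| = 1.3333.
|(A ∩ B) ∩ C| = 0.9905.
|(A ∩ B) △ C| = 1.3333 + 27 − 1.981 = 26.35.

26.35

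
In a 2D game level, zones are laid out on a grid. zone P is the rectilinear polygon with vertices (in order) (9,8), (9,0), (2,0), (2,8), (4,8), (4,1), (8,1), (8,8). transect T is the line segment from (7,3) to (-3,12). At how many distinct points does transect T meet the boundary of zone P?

The segment meets the boundary at (2,7.5), (4,5.7).

2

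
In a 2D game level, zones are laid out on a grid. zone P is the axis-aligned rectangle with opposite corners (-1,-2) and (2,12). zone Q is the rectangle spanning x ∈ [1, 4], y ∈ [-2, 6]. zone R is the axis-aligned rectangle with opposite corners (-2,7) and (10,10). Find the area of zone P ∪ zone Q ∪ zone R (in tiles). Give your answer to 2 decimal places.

85.00

By inclusion–exclusion:
Individual areas: |zone P| = 42, |zone Q| = 24, |zone R| = 36.
|zone P∩zone Q|: x∈[1,2], y∈[-2,6] → 1·8 = 8.
|zone P∩zone R|: x∈[-1,2], y∈[7,10] → 3·3 = 9.
|zone Q∩zone R| = 0 (no overlap).
|zone P∩zone Q∩zone R| = 0.
|zone P ∪ zone Q ∪ zone R| = 102 − 17 + 0 = 85.00.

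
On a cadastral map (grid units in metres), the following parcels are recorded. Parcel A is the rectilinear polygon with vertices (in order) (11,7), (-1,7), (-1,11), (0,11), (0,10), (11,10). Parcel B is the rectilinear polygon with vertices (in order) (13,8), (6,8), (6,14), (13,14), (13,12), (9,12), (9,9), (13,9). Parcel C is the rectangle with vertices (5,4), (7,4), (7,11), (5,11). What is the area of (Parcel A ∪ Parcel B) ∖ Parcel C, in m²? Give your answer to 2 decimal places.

|Parcel A ∪ Parcel B| = 59.
|(Parcel A ∪ Parcel B) ∩ Parcel C| = 7.
|(Parcel A ∪ Parcel B) ∖ Parcel C| = 59 − 7 = 52.00.

52.00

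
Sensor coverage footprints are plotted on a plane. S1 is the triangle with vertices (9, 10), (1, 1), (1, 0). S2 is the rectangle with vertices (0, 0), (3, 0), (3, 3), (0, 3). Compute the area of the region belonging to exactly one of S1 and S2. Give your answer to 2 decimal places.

|S1| = 4, |S2| = 9, |S1∩S2| = 1.7222.
|S1 △ S2| = |S1| + |S2| − 2·|S1∩S2| = 4 + 9 − 3.4444 = 9.56.

9.56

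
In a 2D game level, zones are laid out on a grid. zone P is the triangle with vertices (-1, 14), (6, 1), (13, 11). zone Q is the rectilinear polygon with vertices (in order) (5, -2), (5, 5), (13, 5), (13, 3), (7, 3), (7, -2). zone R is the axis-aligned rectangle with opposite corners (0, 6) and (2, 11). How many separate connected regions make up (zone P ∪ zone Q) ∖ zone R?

1

(zone P ∪ zone Q) ∖ zone R is a single connected region.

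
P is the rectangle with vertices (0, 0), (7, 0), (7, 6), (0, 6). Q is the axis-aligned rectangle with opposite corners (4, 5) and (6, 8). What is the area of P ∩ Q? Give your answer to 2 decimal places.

2.00

|P∩Q|: x∈[4,6], y∈[5,6] → 2·1 = 2.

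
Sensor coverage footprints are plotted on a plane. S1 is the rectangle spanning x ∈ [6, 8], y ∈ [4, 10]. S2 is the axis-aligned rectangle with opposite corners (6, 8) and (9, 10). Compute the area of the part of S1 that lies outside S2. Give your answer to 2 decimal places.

|S1∩S2|: x∈[6,8], y∈[8,10] → 2·2 = 4.
|S1| = 12.
|S1 ∖ S2| = |S1| − |S1∩S2| = 12 − 4 = 8.00.

8.00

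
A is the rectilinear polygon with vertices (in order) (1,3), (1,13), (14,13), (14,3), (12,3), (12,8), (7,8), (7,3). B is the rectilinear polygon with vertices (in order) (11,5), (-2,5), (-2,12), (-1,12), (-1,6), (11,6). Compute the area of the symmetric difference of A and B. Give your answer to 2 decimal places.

|A| = 105, |B| = 19, |A∩B| = 6.
|A △ B| = |A| + |B| − 2·|A∩B| = 105 + 19 − 12 = 112.00.

112.00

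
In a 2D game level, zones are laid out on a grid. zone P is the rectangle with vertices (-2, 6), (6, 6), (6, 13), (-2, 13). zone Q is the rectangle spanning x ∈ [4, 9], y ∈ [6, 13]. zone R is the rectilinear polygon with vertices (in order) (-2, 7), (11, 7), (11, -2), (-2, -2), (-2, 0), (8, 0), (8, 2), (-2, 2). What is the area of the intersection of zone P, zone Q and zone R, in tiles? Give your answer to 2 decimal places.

The intersection is the polygon with vertices (4,6), (4,7), (6,7), (6,6).
By the shoelace formula its area is 2.00.

2.00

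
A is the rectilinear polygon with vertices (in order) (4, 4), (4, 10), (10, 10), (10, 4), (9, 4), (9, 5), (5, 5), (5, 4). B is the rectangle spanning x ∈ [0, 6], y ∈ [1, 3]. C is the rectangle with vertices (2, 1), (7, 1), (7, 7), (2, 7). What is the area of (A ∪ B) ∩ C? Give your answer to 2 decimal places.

15.00

|A ∪ B| = 44.
|(A ∪ B) ∩ C| = 15.00.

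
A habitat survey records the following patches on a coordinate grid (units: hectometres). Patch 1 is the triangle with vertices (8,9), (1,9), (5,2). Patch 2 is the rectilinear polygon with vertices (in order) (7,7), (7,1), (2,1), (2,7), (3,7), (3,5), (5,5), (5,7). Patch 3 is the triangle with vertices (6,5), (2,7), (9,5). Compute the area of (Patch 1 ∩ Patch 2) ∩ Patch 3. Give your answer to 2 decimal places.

|Patch 1 ∩ Patch 2| = 8.5476.
|(Patch 1 ∩ Patch 2) ∩ Patch 3| = 1.20.

1.20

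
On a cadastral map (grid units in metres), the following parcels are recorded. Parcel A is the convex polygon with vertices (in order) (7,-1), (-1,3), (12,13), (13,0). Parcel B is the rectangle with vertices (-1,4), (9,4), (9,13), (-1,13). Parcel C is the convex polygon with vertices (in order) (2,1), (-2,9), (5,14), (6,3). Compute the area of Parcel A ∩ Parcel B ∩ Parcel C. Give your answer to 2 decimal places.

11.30

The intersection is the polygon with vertices (0.5,4), (0.444,4.111), (5.543,8.033), (5.909,4).
By the shoelace formula its area is 11.30.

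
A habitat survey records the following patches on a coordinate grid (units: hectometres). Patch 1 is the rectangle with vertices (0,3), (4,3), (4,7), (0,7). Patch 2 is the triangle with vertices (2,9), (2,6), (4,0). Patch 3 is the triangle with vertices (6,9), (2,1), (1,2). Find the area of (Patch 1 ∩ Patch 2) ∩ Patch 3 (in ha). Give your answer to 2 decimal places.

0.53

The region (Patch 1 ∩ Patch 2) ∩ Patch 3 is the polygon with vertices (3.231,3.462), (3,3), (2.591,4.227), (2.949,4.729).
By the shoelace formula its area is 0.53.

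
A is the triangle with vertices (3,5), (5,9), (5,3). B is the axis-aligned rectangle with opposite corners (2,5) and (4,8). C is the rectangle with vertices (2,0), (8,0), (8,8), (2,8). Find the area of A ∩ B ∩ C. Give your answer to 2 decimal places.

The intersection is the polygon with vertices (4,5), (3,5), (4,7).
By the shoelace formula its area is 1.00.

1.00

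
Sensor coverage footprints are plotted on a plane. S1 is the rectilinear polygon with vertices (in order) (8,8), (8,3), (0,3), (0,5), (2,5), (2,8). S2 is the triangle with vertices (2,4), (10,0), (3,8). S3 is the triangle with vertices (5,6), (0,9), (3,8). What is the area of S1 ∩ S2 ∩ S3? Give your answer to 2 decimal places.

0.66

The intersection is the polygon with vertices (3,8), (4.474,6.316), (2.826,7.304).
By the shoelace formula its area is 0.66.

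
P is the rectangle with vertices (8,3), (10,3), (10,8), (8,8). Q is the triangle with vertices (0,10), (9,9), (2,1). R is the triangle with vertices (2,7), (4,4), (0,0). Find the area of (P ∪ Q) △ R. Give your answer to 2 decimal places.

45.17

|P ∪ Q| = 49.4911.
|(P ∪ Q) ∩ R| = 7.1591.
|(P ∪ Q) △ R| = 49.4911 + 10 − 14.3182 = 45.17.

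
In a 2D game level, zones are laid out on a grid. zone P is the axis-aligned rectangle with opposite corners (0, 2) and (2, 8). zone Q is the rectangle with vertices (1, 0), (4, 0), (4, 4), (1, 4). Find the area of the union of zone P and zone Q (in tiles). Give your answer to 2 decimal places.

22.00

By inclusion–exclusion:
Individual areas: |zone P| = 12, |zone Q| = 12.
|zone P∩zone Q|: x∈[1,2], y∈[2,4] → 1·2 = 2.
|zone P ∪ zone Q| = 24 − 2 = 22.00.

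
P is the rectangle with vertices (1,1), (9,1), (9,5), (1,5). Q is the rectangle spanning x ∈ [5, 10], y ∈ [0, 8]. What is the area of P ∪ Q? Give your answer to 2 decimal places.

By inclusion–exclusion:
Individual areas: |P| = 32, |Q| = 40.
|P∩Q|: x∈[5,9], y∈[1,5] → 4·4 = 16.
|P ∪ Q| = 72 − 16 = 56.00.

56.00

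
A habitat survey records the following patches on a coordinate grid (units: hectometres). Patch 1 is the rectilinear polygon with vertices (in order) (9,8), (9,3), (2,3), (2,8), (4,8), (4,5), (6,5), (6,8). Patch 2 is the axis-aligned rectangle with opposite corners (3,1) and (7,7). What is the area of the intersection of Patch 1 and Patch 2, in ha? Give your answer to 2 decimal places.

12.00

The intersection is the polygon with vertices (3,3), (3,7), (4,7), (4,5), (6,5), (6,7), (7,7), (7,3).
By the shoelace formula its area is 12.00.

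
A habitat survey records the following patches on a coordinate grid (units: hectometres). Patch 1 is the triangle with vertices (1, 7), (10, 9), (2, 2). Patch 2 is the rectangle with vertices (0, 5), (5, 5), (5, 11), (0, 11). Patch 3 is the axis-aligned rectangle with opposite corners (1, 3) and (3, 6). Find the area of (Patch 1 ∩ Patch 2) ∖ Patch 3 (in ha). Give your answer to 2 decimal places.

7.68

|Patch 1 ∩ Patch 2| = 9.3778.
|(Patch 1 ∩ Patch 2) ∩ Patch 3| = 1.7.
|(Patch 1 ∩ Patch 2) ∖ Patch 3| = 9.3778 − 1.7 = 7.68.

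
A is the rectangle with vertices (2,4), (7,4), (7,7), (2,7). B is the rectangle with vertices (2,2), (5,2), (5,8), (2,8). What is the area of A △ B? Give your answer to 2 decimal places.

15.00

|A∩B|: x∈[2,5], y∈[4,7] → 3·3 = 9.
|A △ B| = |A| + |B| − 2·|A∩B| = 15 + 18 − 18 = 15.00.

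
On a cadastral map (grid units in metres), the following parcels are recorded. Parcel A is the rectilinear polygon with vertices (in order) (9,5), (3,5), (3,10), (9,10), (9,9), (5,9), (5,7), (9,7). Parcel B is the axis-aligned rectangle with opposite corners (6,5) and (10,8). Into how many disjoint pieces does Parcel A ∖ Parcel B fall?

1

Parcel A ∖ Parcel B is a single connected region.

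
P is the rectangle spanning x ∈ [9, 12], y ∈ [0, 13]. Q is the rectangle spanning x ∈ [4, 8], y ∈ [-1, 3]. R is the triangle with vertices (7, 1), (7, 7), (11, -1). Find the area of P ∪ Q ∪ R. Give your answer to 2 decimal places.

By inclusion–exclusion:
Individual areas: |P| = 39, |Q| = 16, |R| = 12.
|P∩Q| = 0 (no overlap).
|P∩R| = 2.25.
|Q∩R| = 2.25.
|P∩Q∩R| = 0.
|P ∪ Q ∪ R| = 67 − 4.5 + 0 = 62.50.

62.50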